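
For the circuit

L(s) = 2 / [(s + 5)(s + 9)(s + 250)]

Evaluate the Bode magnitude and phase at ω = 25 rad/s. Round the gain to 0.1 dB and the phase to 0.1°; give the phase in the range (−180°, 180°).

At s = jω = j25:
pole (s+5): 5 + j25 → |·| = √(5²+25²) = √650 ≈ 25.495, ∠ = arctan(25/5) ≈ 78.69°
pole (s+9): 9 + j25 → |·| = √(9²+25²) = √706 ≈ 26.571, ∠ = arctan(25/9) ≈ 70.20°
pole (s+250): 250 + j25 → |·| = √(250²+25²) = √63125 ≈ 251.25, ∠ = arctan(25/250) ≈ 5.71°
|L| = 2 / 1.702e+05 ≈ 1.1751e-05
Gain = 20 log₁₀(1.1751e-05) ≈ -98.60 dB
∠L = 0.00° − 154.60° = -154.60°

-98.6 dB, -154.6°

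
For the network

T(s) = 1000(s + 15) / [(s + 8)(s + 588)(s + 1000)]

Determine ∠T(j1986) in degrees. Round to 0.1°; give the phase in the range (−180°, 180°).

-137.0°

At s = jω = j1986:
zero (s+15): 15 + j1986 → |·| = √(15²+1986²) = √3944421 ≈ 1986.1, ∠ = arctan(1986/15) ≈ 89.57°
pole (s+8): 8 + j1986 → |·| = √(8²+1986²) = √3944260 ≈ 1986, ∠ = arctan(1986/8) ≈ 89.77°
pole (s+588): 588 + j1986 → |·| = √(588²+1986²) = √4289940 ≈ 2071.2, ∠ = arctan(1986/588) ≈ 73.51°
pole (s+1000): 1000 + j1986 → |·| = √(1000²+1986²) = √4944196 ≈ 2223.6, ∠ = arctan(1986/1000) ≈ 63.27°
∠T = 89.57° − 226.55° = -136.98°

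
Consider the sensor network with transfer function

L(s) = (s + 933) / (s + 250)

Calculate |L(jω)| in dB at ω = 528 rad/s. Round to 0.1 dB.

5.3 dB

At s = jω = j528:
zero (s+933): 933 + j528 → |·| = √(933²+528²) = √1149273 ≈ 1072, ∠ = arctan(528/933) ≈ 29.51°
pole (s+250): 250 + j528 → |·| = √(250²+528²) = √341284 ≈ 584.2, ∠ = arctan(528/250) ≈ 64.66°
|L| = 1 · 1072 / 584.2 ≈ 1.835
Gain = 20 log₁₀(1.835) ≈ 5.27 dB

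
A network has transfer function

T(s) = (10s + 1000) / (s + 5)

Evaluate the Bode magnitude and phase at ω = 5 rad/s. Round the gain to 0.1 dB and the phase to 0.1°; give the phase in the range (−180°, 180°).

Substitute s = j5:
Numerator: 10(j5) + 1000 = 1000 + j50
Denominator: (j5) + 5 = 5 + j5
|N| = √(1000² + 50²) ≈ 1001.2, ∠N ≈ 2.86°
|D| = √(5² + 5²) ≈ 7.0711, ∠D ≈ 45.00°
|T| = 1001.2 / 7.0711 ≈ 141.59
Gain = 20 log₁₀(141.59) ≈ 43.02 dB
∠T = 2.86° − 45.00° = -42.14°

43.0 dB, -42.1°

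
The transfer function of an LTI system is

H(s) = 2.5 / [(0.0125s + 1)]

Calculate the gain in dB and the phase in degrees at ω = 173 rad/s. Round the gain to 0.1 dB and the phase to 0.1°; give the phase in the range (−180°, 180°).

At ω = 173 rad/s:
pole (1 + j173·0.0125) = 1 + j2.1625 → |·| ≈ 2.3825, ∠ ≈ 65.18°
|H| = 2.5 · 1 / (2.3825) ≈ 1.0493
Gain = 20 log₁₀(1.0493) ≈ 0.42 dB
∠H = (0°) − (65.18°) = -65.18°

0.4 dB, -65.2°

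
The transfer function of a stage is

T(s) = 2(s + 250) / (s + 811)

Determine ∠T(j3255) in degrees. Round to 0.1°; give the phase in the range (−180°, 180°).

9.6°

At s = jω = j3255:
zero (s+250): 250 + j3255 → |·| = √(250²+3255²) = √10657525 ≈ 3264.6, ∠ = arctan(3255/250) ≈ 85.61°
pole (s+811): 811 + j3255 → |·| = √(811²+3255²) = √11252746 ≈ 3354.5, ∠ = arctan(3255/811) ≈ 76.01°
∠T = 85.61° − 76.01° = 9.60°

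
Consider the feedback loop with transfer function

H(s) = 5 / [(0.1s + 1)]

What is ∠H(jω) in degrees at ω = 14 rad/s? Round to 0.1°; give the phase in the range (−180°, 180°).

-54.5°

At ω = 14 rad/s:
pole (1 + j14·0.1) = 1 + j1.4 → |·| ≈ 1.7205, ∠ ≈ 54.46°
∠H = (0°) − (54.46°) = -54.46°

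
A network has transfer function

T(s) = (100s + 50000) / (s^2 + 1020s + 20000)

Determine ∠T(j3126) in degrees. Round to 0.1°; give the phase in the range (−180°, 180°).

Substitute s = j3126:
Numerator: 100(j3126) + 50000 = 50000 + j312600
Denominator: (j3126)^2 + 1020(j3126) + 20000 = -9751876 + j3188520
|N| = √(50000² + 312600²) ≈ 3.1657e+05, ∠N ≈ 80.91°
|D| = √(9751876² + 3188520²) ≈ 1.026e+07, ∠D ≈ 161.89°
∠T = 80.91° − 161.89° = -80.98°

-81.0°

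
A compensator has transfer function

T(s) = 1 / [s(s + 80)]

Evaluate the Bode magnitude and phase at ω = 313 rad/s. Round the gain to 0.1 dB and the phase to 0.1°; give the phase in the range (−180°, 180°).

At s = jω = j313:
pole (s+80): 80 + j313 → |·| = √(80²+313²) = √104369 ≈ 323.06, ∠ = arctan(313/80) ≈ 75.66°
pole at origin: |s| = 313, ∠ = 90.00° (in denominator)
|T| = 1 / 1.0112e+05 ≈ 9.8892e-06
Gain = 20 log₁₀(9.8892e-06) ≈ -100.10 dB
∠T = 0.00° − 165.66° = -165.66°

-100.1 dB, -165.7°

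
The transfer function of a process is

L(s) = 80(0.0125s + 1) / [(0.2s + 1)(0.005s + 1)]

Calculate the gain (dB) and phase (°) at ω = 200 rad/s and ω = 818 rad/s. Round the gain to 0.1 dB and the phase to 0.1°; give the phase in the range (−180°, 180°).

ω = 200: 11.6 dB, -65.4°; ω = 818: 1.5 dB, -81.5°

At ω = 200 rad/s:
zero (1 + j200·0.0125) = 1 + j2.5 → |·| ≈ 2.6926, ∠ ≈ 68.20°
pole (1 + j200·0.2) = 1 + j40 → |·| ≈ 40.012, ∠ ≈ 88.57°
pole (1 + j200·0.005) = 1 + j1 → |·| ≈ 1.4142, ∠ ≈ 45.00°
|L| = 80 · 2.6926 / (40.012 · 1.4142) ≈ 3.8068
Gain = 20 log₁₀(3.8068) ≈ 11.61 dB
∠L = (68.20°) − (88.57° + 45.00°) = -65.37°

At ω = 818 rad/s:
zero (1 + j818·0.0125) = 1 + j10.225 → |·| ≈ 10.274, ∠ ≈ 84.41°
pole (1 + j818·0.2) = 1 + j163.6 → |·| ≈ 163.6, ∠ ≈ 89.65°
pole (1 + j818·0.005) = 1 + j4.09 → |·| ≈ 4.2105, ∠ ≈ 76.26°
|L| = 80 · 10.274 / (163.6 · 4.2105) ≈ 1.1932
Gain = 20 log₁₀(1.1932) ≈ 1.53 dB
∠L = (84.41°) − (89.65° + 76.26°) = -81.50°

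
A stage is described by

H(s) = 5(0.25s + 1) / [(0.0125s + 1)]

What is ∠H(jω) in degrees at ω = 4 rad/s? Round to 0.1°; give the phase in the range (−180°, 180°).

At ω = 4 rad/s:
zero (1 + j4·0.25) = 1 + j1 → |·| ≈ 1.4142, ∠ ≈ 45.00°
pole (1 + j4·0.0125) = 1 + j0.05 → |·| ≈ 1.0012, ∠ ≈ 2.86°
∠H = (45.00°) − (2.86°) = 42.14°

42.1°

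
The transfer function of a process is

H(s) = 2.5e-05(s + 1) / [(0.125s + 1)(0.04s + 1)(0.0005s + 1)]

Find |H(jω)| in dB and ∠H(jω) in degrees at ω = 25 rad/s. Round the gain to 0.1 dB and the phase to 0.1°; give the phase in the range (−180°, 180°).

At ω = 25 rad/s:
zero (1 + j25·1) = 1 + j25 → |·| ≈ 25.02, ∠ ≈ 87.71°
pole (1 + j25·0.125) = 1 + j3.125 → |·| ≈ 3.2811, ∠ ≈ 72.26°
pole (1 + j25·0.04) = 1 + j1 → |·| ≈ 1.4142, ∠ ≈ 45.00°
pole (1 + j25·0.0005) = 1 + j0.0125 → |·| ≈ 1.0001, ∠ ≈ 0.72°
|H| = 2.5e-05 · 25.02 / (3.2811 · 1.4142 · 1.0001) ≈ 0.00013479
Gain = 20 log₁₀(0.00013479) ≈ -77.41 dB
∠H = (87.71°) − (72.26° + 45.00° + 0.72°) = -30.27°

-77.4 dB, -30.3°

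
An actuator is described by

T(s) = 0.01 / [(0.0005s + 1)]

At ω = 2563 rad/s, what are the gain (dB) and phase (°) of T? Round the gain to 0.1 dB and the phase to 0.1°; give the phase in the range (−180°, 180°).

-44.2 dB, -52.0°

At ω = 2563 rad/s:
pole (1 + j2563·0.0005) = 1 + j1.2815 → |·| ≈ 1.6255, ∠ ≈ 52.03°
|T| = 0.01 · 1 / (1.6255) ≈ 0.006152
Gain = 20 log₁₀(0.006152) ≈ -44.22 dB
∠T = (0°) − (52.03°) = -52.03°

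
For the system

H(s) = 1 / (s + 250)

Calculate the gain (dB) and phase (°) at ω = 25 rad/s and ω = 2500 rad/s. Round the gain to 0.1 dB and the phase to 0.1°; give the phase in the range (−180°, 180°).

At s = jω = j25:
pole (s+250): 250 + j25 → |·| = √(250²+25²) = √63125 ≈ 251.25, ∠ = arctan(25/250) ≈ 5.71°
|H| = 1 / 251.25 ≈ 0.0039801
Gain = 20 log₁₀(0.0039801) ≈ -48.00 dB
∠H = 0.00° − 5.71° = -5.71°

At s = jω = j2500:
pole (s+250): 250 + j2500 → |·| = √(250²+2500²) = √6312500 ≈ 2512.5, ∠ = arctan(2500/250) ≈ 84.29°
|H| = 1 / 2512.5 ≈ 0.00039801
Gain = 20 log₁₀(0.00039801) ≈ -68.00 dB
∠H = 0.00° − 84.29° = -84.29°

ω = 25: -48.0 dB, -5.7°; ω = 2500: -68.0 dB, -84.3°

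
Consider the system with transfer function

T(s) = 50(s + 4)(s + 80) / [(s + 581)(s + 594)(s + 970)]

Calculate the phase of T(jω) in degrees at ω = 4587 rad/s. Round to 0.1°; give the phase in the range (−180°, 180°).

At s = jω = j4587:
zero (s+4): 4 + j4587 → |·| = √(4²+4587²) = √21040585 ≈ 4587, ∠ = arctan(4587/4) ≈ 89.95°
zero (s+80): 80 + j4587 → |·| = √(80²+4587²) = √21046969 ≈ 4587.7, ∠ = arctan(4587/80) ≈ 89.00°
pole (s+581): 581 + j4587 → |·| = √(581²+4587²) = √21378130 ≈ 4623.6, ∠ = arctan(4587/581) ≈ 82.78°
pole (s+594): 594 + j4587 → |·| = √(594²+4587²) = √21393405 ≈ 4625.3, ∠ = arctan(4587/594) ≈ 82.62°
pole (s+970): 970 + j4587 → |·| = √(970²+4587²) = √21981469 ≈ 4688.4, ∠ = arctan(4587/970) ≈ 78.06°
∠T = 178.95° − 243.46° = -64.51°

-64.5°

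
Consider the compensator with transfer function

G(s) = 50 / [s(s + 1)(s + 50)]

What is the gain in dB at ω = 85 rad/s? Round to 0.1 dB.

-83.1 dB

At s = jω = j85:
pole (s+1): 1 + j85 → |·| = √(1²+85²) = √7226 ≈ 85.006, ∠ = arctan(85/1) ≈ 89.33°
pole (s+50): 50 + j85 → |·| = √(50²+85²) = √9725 ≈ 98.615, ∠ = arctan(85/50) ≈ 59.53°
pole at origin: |s| = 85, ∠ = 90.00° (in denominator)
|G| = 50 / 7.1254e+05 ≈ 7.0171e-05
Gain = 20 log₁₀(7.0171e-05) ≈ -83.08 dB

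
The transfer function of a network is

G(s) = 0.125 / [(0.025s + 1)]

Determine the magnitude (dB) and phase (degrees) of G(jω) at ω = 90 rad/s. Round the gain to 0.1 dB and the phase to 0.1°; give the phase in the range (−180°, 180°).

-25.9 dB, -66.0°

At ω = 90 rad/s:
pole (1 + j90·0.025) = 1 + j2.25 → |·| ≈ 2.4622, ∠ ≈ 66.04°
|G| = 0.125 · 1 / (2.4622) ≈ 0.050768
Gain = 20 log₁₀(0.050768) ≈ -25.89 dB
∠G = (0°) − (66.04°) = -66.04°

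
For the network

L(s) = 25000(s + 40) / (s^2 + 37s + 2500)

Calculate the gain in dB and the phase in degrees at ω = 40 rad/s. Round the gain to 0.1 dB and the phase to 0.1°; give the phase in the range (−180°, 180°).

At s = jω = j40:
zero (s+40): 40 + j40 → |·| = √(40²+40²) = √3200 ≈ 56.569, ∠ = arctan(40/40) ≈ 45.00°
quadratic: (j40)² + 37·j40 + 2500 = 900 + j1480 → |·| ≈ 1732.2, ∠ ≈ 58.70°
|L| = 25000 · 56.569 / 1732.2 ≈ 816.43
Gain = 20 log₁₀(816.43) ≈ 58.24 dB
∠L = 45.00° − 58.70° = -13.70°

58.2 dB, -13.7°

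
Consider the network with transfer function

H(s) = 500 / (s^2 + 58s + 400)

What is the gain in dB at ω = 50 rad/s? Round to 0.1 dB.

-17.1 dB

Substitute s = j50:
Numerator: 500 = 500 + j0
Denominator: (j50)^2 + 58(j50) + 400 = -2100 + j2900
|N| = √(500² + 0²) ≈ 500, ∠N ≈ 0.00°
|D| = √(2100² + 2900²) ≈ 3580.5, ∠D ≈ 125.91°
|H| = 500 / 3580.5 ≈ 0.13965
Gain = 20 log₁₀(0.13965) ≈ -17.10 dB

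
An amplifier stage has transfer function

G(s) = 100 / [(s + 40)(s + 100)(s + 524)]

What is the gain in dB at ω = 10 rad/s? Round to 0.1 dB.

-86.7 dB

At s = jω = j10:
pole (s+40): 40 + j10 → |·| = √(40²+10²) = √1700 ≈ 41.231, ∠ = arctan(10/40) ≈ 14.04°
pole (s+100): 100 + j10 → |·| = √(100²+10²) = √10100 ≈ 100.5, ∠ = arctan(10/100) ≈ 5.71°
pole (s+524): 524 + j10 → |·| = √(524²+10²) = √274676 ≈ 524.1, ∠ = arctan(10/524) ≈ 1.09°
|G| = 100 / 2.1717e+06 ≈ 4.6047e-05
Gain = 20 log₁₀(4.6047e-05) ≈ -86.74 dB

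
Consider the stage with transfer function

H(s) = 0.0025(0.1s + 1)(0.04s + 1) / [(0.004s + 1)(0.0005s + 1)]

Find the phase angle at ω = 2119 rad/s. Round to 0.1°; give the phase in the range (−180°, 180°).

49.1°

At ω = 2119 rad/s:
zero (1 + j2119·0.1) = 1 + j211.9 → |·| ≈ 211.9, ∠ ≈ 89.73°
zero (1 + j2119·0.04) = 1 + j84.76 → |·| ≈ 84.766, ∠ ≈ 89.32°
pole (1 + j2119·0.004) = 1 + j8.476 → |·| ≈ 8.5348, ∠ ≈ 83.27°
pole (1 + j2119·0.0005) = 1 + j1.0595 → |·| ≈ 1.4569, ∠ ≈ 46.65°
∠H = (89.73° + 89.32°) − (83.27° + 46.65°) = 49.13°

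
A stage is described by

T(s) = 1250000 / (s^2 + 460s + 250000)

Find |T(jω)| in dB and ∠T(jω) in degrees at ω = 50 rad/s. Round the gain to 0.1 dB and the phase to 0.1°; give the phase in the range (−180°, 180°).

At s = jω = j50:
quadratic: (j50)² + 460·j50 + 250000 = 247500 + j23000 → |·| ≈ 2.4857e+05, ∠ ≈ 5.31°
|T| = 1250000 / 2.4857e+05 ≈ 5.0288
Gain = 20 log₁₀(5.0288) ≈ 14.03 dB
∠T = 0.00° − 5.31° = -5.31°

14.0 dB, -5.3°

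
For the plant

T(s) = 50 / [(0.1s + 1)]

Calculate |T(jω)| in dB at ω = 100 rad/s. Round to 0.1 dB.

At ω = 100 rad/s:
pole (1 + j100·0.1) = 1 + j10 → |·| ≈ 10.05, ∠ ≈ 84.29°
|T| = 50 · 1 / (10.05) ≈ 4.9751
Gain = 20 log₁₀(4.9751) ≈ 13.94 dB

13.9 dB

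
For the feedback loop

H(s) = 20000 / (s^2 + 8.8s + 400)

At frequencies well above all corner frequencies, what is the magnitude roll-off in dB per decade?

Each pole contributes −20 dB/decade at high frequency; each zero contributes +20 dB/decade.
Net: 0 zero(s) − 2 pole(s) → -40 dB/decade.

-40 dB/decade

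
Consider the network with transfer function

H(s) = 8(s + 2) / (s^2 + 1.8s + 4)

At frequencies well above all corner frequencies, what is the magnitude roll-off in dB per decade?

Each pole contributes −20 dB/decade at high frequency; each zero contributes +20 dB/decade.
Net: 1 zero(s) − 2 pole(s) → -20 dB/decade.

-20 dB/decade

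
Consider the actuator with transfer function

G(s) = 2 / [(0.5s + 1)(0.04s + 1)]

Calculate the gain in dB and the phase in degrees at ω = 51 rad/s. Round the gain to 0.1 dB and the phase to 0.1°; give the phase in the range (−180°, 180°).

-29.2 dB, -151.6°

At ω = 51 rad/s:
pole (1 + j51·0.5) = 1 + j25.5 → |·| ≈ 25.52, ∠ ≈ 87.75°
pole (1 + j51·0.04) = 1 + j2.04 → |·| ≈ 2.2719, ∠ ≈ 63.89°
|G| = 2 · 1 / (25.52 · 2.2719) ≈ 0.034495
Gain = 20 log₁₀(0.034495) ≈ -29.24 dB
∠G = (0°) − (87.75° + 63.89°) = -151.64°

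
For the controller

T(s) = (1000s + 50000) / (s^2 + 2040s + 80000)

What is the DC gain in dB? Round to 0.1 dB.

T(0) = 50000 / 80000 = 0.625
20 log₁₀(0.625) ≈ -4.08 dB

-4.1 dB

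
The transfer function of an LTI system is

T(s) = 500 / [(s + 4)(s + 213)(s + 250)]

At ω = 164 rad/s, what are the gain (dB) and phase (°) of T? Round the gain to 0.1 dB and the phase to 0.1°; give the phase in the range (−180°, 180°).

At s = jω = j164:
pole (s+4): 4 + j164 → |·| = √(4²+164²) = √26912 ≈ 164.05, ∠ = arctan(164/4) ≈ 88.60°
pole (s+213): 213 + j164 → |·| = √(213²+164²) = √72265 ≈ 268.82, ∠ = arctan(164/213) ≈ 37.59°
pole (s+250): 250 + j164 → |·| = √(250²+164²) = √89396 ≈ 298.99, ∠ = arctan(164/250) ≈ 33.26°
|T| = 500 / 1.3185e+07 ≈ 3.7922e-05
Gain = 20 log₁₀(3.7922e-05) ≈ -88.42 dB
∠T = 0.00° − 159.45° = -159.45°

-88.4 dB, -159.5°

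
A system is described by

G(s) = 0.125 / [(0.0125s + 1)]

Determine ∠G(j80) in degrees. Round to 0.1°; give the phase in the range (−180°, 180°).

At ω = 80 rad/s:
pole (1 + j80·0.0125) = 1 + j1 → |·| ≈ 1.4142, ∠ ≈ 45.00°
∠G = (0°) − (45.00°) = -45.00°

-45.0°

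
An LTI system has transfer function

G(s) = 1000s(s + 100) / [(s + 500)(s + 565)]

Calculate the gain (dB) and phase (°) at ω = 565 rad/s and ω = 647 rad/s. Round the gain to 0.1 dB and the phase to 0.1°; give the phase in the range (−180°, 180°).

ω = 565: 54.6 dB, 76.5°; ω = 647: 55.6 dB, 70.0°

At s = jω = j565:
zero (s+100): 100 + j565 → |·| = √(100²+565²) = √329225 ≈ 573.78, ∠ = arctan(565/100) ≈ 79.96°
zero at origin: s = j565 → |·| = 565, ∠ = 90.00°
pole (s+500): 500 + j565 → |·| = √(500²+565²) = √569225 ≈ 754.47, ∠ = arctan(565/500) ≈ 48.49°
pole (s+565): 565 + j565 → |·| = √(565²+565²) = √638450 ≈ 799.03, ∠ = arctan(565/565) ≈ 45.00°
|G| = 1000 · 3.2419e+05 / 6.0284e+05 ≈ 537.77
Gain = 20 log₁₀(537.77) ≈ 54.61 dB
∠G = 169.96° − 93.49° = 76.47°

At s = jω = j647:
zero (s+100): 100 + j647 → |·| = √(100²+647²) = √428609 ≈ 654.68, ∠ = arctan(647/100) ≈ 81.21°
zero at origin: s = j647 → |·| = 647, ∠ = 90.00°
pole (s+500): 500 + j647 → |·| = √(500²+647²) = √668609 ≈ 817.69, ∠ = arctan(647/500) ≈ 52.30°
pole (s+565): 565 + j647 → |·| = √(565²+647²) = √737834 ≈ 858.97, ∠ = arctan(647/565) ≈ 48.87°
|G| = 1000 · 4.2358e+05 / 7.0237e+05 ≈ 603.07
Gain = 20 log₁₀(603.07) ≈ 55.61 dB
∠G = 171.21° − 101.17° = 70.04°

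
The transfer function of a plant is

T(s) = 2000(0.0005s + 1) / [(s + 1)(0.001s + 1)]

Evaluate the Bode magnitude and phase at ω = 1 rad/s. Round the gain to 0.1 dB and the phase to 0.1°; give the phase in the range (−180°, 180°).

63.0 dB, -45.0°

At ω = 1 rad/s:
zero (1 + j1·0.0005) = 1 + j0.0005 → |·| ≈ 1, ∠ ≈ 0.03°
pole (1 + j1·1) = 1 + j1 → |·| ≈ 1.4142, ∠ ≈ 45.00°
pole (1 + j1·0.001) = 1 + j0.001 → |·| ≈ 1, ∠ ≈ 0.06°
|T| = 2000 · 1 / (1.4142 · 1) ≈ 1414.2
Gain = 20 log₁₀(1414.2) ≈ 63.01 dB
∠T = (0.03°) − (45.00° + 0.06°) = -45.03°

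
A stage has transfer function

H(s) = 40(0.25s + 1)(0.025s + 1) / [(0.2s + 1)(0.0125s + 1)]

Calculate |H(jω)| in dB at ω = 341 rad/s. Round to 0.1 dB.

39.8 dB

At ω = 341 rad/s:
zero (1 + j341·0.25) = 1 + j85.25 → |·| ≈ 85.256, ∠ ≈ 89.33°
zero (1 + j341·0.025) = 1 + j8.525 → |·| ≈ 8.5835, ∠ ≈ 83.31°
pole (1 + j341·0.2) = 1 + j68.2 → |·| ≈ 68.207, ∠ ≈ 89.16°
pole (1 + j341·0.0125) = 1 + j4.2625 → |·| ≈ 4.3782, ∠ ≈ 76.80°
|H| = 40 · 85.256 · 8.5835 / (68.207 · 4.3782) ≈ 98.022
Gain = 20 log₁₀(98.022) ≈ 39.83 dB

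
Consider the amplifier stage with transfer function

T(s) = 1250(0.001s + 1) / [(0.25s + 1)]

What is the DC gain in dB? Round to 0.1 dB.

61.9 dB

T(0) = 1250 · 1 / 1 = 1250
20 log₁₀(1250) ≈ 61.94 dB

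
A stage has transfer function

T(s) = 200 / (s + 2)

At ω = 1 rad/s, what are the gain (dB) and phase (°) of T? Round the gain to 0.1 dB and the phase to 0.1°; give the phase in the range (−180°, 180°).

39.0 dB, -26.6°

Substitute s = j1:
Numerator: 200 = 200 + j0
Denominator: (j1) + 2 = 2 + j1
|N| = √(200² + 0²) ≈ 200, ∠N ≈ 0.00°
|D| = √(2² + 1²) ≈ 2.2361, ∠D ≈ 26.57°
|T| = 200 / 2.2361 ≈ 89.441
Gain = 20 log₁₀(89.441) ≈ 39.03 dB
∠T = 0.00° − 26.57° = -26.57°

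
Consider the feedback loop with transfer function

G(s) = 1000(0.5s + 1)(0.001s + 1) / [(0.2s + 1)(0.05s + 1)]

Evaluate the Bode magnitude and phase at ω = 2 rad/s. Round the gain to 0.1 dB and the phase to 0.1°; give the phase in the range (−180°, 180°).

At ω = 2 rad/s:
zero (1 + j2·0.5) = 1 + j1 → |·| ≈ 1.4142, ∠ ≈ 45.00°
zero (1 + j2·0.001) = 1 + j0.002 → |·| ≈ 1, ∠ ≈ 0.11°
pole (1 + j2·0.2) = 1 + j0.4 → |·| ≈ 1.077, ∠ ≈ 21.80°
pole (1 + j2·0.05) = 1 + j0.1 → |·| ≈ 1.005, ∠ ≈ 5.71°
|G| = 1000 · 1.4142 · 1 / (1.077 · 1.005) ≈ 1306.6
Gain = 20 log₁₀(1306.6) ≈ 62.32 dB
∠G = (45.00° + 0.11°) − (21.80° + 5.71°) = 17.60°

62.3 dB, 17.6°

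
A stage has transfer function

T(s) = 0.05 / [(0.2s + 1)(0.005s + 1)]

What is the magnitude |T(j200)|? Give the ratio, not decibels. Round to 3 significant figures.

0.000884

At ω = 200 rad/s:
pole (1 + j200·0.2) = 1 + j40 → |·| ≈ 40.012, ∠ ≈ 88.57°
pole (1 + j200·0.005) = 1 + j1 → |·| ≈ 1.4142, ∠ ≈ 45.00°
|T| = 0.05 · 1 / (40.012 · 1.4142) ≈ 0.00088363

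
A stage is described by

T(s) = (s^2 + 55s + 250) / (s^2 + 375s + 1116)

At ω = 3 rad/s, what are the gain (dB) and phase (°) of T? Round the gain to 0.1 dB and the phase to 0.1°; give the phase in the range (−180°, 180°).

Substitute s = j3:
Numerator: (j3)^2 + 55(j3) + 250 = 241 + j165
Denominator: (j3)^2 + 375(j3) + 1116 = 1107 + j1125
|N| = √(241² + 165²) ≈ 292.07, ∠N ≈ 34.40°
|D| = √(1107² + 1125²) ≈ 1578.3, ∠D ≈ 45.46°
|T| = 292.07 / 1578.3 ≈ 0.18505
Gain = 20 log₁₀(0.18505) ≈ -14.65 dB
∠T = 34.40° − 45.46° = -11.06°

-14.7 dB, -11.1°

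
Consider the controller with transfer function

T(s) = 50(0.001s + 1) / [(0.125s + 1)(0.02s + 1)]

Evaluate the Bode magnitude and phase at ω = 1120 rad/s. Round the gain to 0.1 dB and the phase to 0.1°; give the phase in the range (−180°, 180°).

-32.4 dB, -128.8°

At ω = 1120 rad/s:
zero (1 + j1120·0.001) = 1 + j1.12 → |·| ≈ 1.5015, ∠ ≈ 48.24°
pole (1 + j1120·0.125) = 1 + j140 → |·| ≈ 140, ∠ ≈ 89.59°
pole (1 + j1120·0.02) = 1 + j22.4 → |·| ≈ 22.422, ∠ ≈ 87.44°
|T| = 50 · 1.5015 / (140 · 22.422) ≈ 0.023916
Gain = 20 log₁₀(0.023916) ≈ -32.43 dB
∠T = (48.24°) − (89.59° + 87.44°) = -128.79°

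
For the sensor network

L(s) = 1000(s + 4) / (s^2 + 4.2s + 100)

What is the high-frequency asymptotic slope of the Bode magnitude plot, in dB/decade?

-20 dB/decade

Each pole contributes −20 dB/decade at high frequency; each zero contributes +20 dB/decade.
Net: 1 zero(s) − 2 pole(s) → -20 dB/decade.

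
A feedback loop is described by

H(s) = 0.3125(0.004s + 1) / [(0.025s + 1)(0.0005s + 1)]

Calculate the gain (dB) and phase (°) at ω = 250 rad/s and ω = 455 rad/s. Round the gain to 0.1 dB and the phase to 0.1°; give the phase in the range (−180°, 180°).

ω = 250: -23.2 dB, -43.0°; ω = 455: -25.1 dB, -36.6°

At ω = 250 rad/s:
zero (1 + j250·0.004) = 1 + j1 → |·| ≈ 1.4142, ∠ ≈ 45.00°
pole (1 + j250·0.025) = 1 + j6.25 → |·| ≈ 6.3295, ∠ ≈ 80.91°
pole (1 + j250·0.0005) = 1 + j0.125 → |·| ≈ 1.0078, ∠ ≈ 7.13°
|H| = 0.3125 · 1.4142 / (6.3295 · 1.0078) ≈ 0.069281
Gain = 20 log₁₀(0.069281) ≈ -23.19 dB
∠H = (45.00°) − (80.91° + 7.13°) = -43.04°

At ω = 455 rad/s:
zero (1 + j455·0.004) = 1 + j1.82 → |·| ≈ 2.0766, ∠ ≈ 61.21°
pole (1 + j455·0.025) = 1 + j11.375 → |·| ≈ 11.419, ∠ ≈ 84.98°
pole (1 + j455·0.0005) = 1 + j0.2275 → |·| ≈ 1.0256, ∠ ≈ 12.82°
|H| = 0.3125 · 2.0766 / (11.419 · 1.0256) ≈ 0.055411
Gain = 20 log₁₀(0.055411) ≈ -25.13 dB
∠H = (61.21°) − (84.98° + 12.82°) = -36.59°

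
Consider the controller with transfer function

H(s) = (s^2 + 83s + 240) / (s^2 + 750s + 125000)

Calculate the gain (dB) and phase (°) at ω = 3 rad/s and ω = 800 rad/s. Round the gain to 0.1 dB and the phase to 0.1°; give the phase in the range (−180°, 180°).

Substitute s = j3:
Numerator: (j3)^2 + 83(j3) + 240 = 231 + j249
Denominator: (j3)^2 + 750(j3) + 125000 = 124991 + j2250
|N| = √(231² + 249²) ≈ 339.65, ∠N ≈ 47.15°
|D| = √(124991² + 2250²) ≈ 1.2501e+05, ∠D ≈ 1.03°
|H| = 339.65 / 1.2501e+05 ≈ 0.002717
Gain = 20 log₁₀(0.002717) ≈ -51.32 dB
∠H = 47.15° − 1.03° = 46.12°

Substitute s = j800:
Numerator: (j800)^2 + 83(j800) + 240 = -639760 + j66400
Denominator: (j800)^2 + 750(j800) + 125000 = -515000 + j600000
|N| = √(639760² + 66400²) ≈ 6.432e+05, ∠N ≈ 174.07°
|D| = √(515000² + 600000²) ≈ 7.9071e+05, ∠D ≈ 130.64°
|H| = 6.432e+05 / 7.9071e+05 ≈ 0.81345
Gain = 20 log₁₀(0.81345) ≈ -1.79 dB
∠H = 174.07° − 130.64° = 43.43°

ω = 3: -51.3 dB, 46.1°; ω = 800: -1.8 dB, 43.4°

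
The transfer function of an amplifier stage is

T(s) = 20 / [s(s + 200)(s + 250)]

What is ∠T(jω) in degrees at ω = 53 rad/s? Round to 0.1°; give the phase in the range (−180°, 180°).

At s = jω = j53:
pole (s+200): 200 + j53 → |·| = √(200²+53²) = √42809 ≈ 206.9, ∠ = arctan(53/200) ≈ 14.84°
pole (s+250): 250 + j53 → |·| = √(250²+53²) = √65309 ≈ 255.56, ∠ = arctan(53/250) ≈ 11.97°
pole at origin: |s| = 53, ∠ = 90.00° (in denominator)
∠T = 0.00° − 116.81° = -116.81°

-116.8°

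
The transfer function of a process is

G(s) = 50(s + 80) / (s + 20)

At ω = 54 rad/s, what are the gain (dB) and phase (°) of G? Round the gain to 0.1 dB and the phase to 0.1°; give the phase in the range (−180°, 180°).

At s = jω = j54:
zero (s+80): 80 + j54 → |·| = √(80²+54²) = √9316 ≈ 96.519, ∠ = arctan(54/80) ≈ 34.02°
pole (s+20): 20 + j54 → |·| = √(20²+54²) = √3316 ≈ 57.585, ∠ = arctan(54/20) ≈ 69.68°
|G| = 50 · 96.519 / 57.585 ≈ 83.806
Gain = 20 log₁₀(83.806) ≈ 38.47 dB
∠G = 34.02° − 69.68° = -35.66°

38.5 dB, -35.7°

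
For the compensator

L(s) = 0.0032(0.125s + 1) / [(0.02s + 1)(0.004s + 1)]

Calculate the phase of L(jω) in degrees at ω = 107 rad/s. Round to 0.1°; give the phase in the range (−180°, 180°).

At ω = 107 rad/s:
zero (1 + j107·0.125) = 1 + j13.375 → |·| ≈ 13.412, ∠ ≈ 85.72°
pole (1 + j107·0.02) = 1 + j2.14 → |·| ≈ 2.3621, ∠ ≈ 64.95°
pole (1 + j107·0.004) = 1 + j0.428 → |·| ≈ 1.0877, ∠ ≈ 23.17°
∠L = (85.72°) − (64.95° + 23.17°) = -2.40°

-2.4°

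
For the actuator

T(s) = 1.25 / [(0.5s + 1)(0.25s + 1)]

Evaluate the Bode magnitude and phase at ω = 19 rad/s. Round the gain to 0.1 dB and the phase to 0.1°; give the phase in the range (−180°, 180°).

-31.4 dB, -162.1°

At ω = 19 rad/s:
pole (1 + j19·0.5) = 1 + j9.5 → |·| ≈ 9.5525, ∠ ≈ 83.99°
pole (1 + j19·0.25) = 1 + j4.75 → |·| ≈ 4.8541, ∠ ≈ 78.11°
|T| = 1.25 · 1 / (9.5525 · 4.8541) ≈ 0.026958
Gain = 20 log₁₀(0.026958) ≈ -31.39 dB
∠T = (0°) − (83.99° + 78.11°) = -162.10°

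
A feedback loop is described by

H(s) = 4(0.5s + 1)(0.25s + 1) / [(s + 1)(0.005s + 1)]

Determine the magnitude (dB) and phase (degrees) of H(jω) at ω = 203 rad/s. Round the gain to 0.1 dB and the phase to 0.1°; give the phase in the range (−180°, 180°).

37.1 dB, 43.2°

At ω = 203 rad/s:
zero (1 + j203·0.5) = 1 + j101.5 → |·| ≈ 101.5, ∠ ≈ 89.44°
zero (1 + j203·0.25) = 1 + j50.75 → |·| ≈ 50.76, ∠ ≈ 88.87°
pole (1 + j203·1) = 1 + j203 → |·| ≈ 203, ∠ ≈ 89.72°
pole (1 + j203·0.005) = 1 + j1.015 → |·| ≈ 1.4249, ∠ ≈ 45.43°
|H| = 4 · 101.5 · 50.76 / (203 · 1.4249) ≈ 71.247
Gain = 20 log₁₀(71.247) ≈ 37.06 dB
∠H = (89.44° + 88.87°) − (89.72° + 45.43°) = 43.16°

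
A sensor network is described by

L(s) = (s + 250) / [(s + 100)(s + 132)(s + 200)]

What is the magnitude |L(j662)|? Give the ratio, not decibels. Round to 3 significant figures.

2.26e-06

At s = jω = j662:
zero (s+250): 250 + j662 → |·| = √(250²+662²) = √500744 ≈ 707.63, ∠ = arctan(662/250) ≈ 69.31°
pole (s+100): 100 + j662 → |·| = √(100²+662²) = √448244 ≈ 669.51, ∠ = arctan(662/100) ≈ 81.41°
pole (s+132): 132 + j662 → |·| = √(132²+662²) = √455668 ≈ 675.03, ∠ = arctan(662/132) ≈ 78.72°
pole (s+200): 200 + j662 → |·| = √(200²+662²) = √478244 ≈ 691.55, ∠ = arctan(662/200) ≈ 73.19°
|L| = 1 · 707.63 / 3.1254e+08 ≈ 2.2641e-06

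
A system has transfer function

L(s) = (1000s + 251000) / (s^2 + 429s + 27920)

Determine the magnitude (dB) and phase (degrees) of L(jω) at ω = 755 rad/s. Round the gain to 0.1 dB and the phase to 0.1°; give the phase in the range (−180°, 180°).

Substitute s = j755:
Numerator: 1000(j755) + 251000 = 251000 + j755000
Denominator: (j755)^2 + 429(j755) + 27920 = -542105 + j323895
|N| = √(251000² + 755000²) ≈ 7.9563e+05, ∠N ≈ 71.61°
|D| = √(542105² + 323895²) ≈ 6.3149e+05, ∠D ≈ 149.14°
|L| = 7.9563e+05 / 6.3149e+05 ≈ 1.2599
Gain = 20 log₁₀(1.2599) ≈ 2.01 dB
∠L = 71.61° − 149.14° = -77.53°

2.0 dB, -77.5°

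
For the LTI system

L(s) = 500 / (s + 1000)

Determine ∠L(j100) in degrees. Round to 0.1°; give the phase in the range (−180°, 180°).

At s = jω = j100:
pole (s+1000): 1000 + j100 → |·| = √(1000²+100²) = √1010000 ≈ 1005, ∠ = arctan(100/1000) ≈ 5.71°
∠L = 0.00° − 5.71° = -5.71°

-5.7°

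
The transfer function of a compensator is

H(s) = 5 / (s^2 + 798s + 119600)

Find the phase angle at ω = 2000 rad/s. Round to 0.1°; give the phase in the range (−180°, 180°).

Substitute s = j2000:
Numerator: 5 = 5 + j0
Denominator: (j2000)^2 + 798(j2000) + 119600 = -3880400 + j1596000
|N| = √(5² + 0²) ≈ 5, ∠N ≈ 0.00°
|D| = √(3880400² + 1596000²) ≈ 4.1958e+06, ∠D ≈ 157.64°
∠H = 0.00° − 157.64° = -157.64°

-157.6°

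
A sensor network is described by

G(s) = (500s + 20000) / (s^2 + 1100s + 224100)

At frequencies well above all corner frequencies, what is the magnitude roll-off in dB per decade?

-20 dB/decade

Each pole contributes −20 dB/decade at high frequency; each zero contributes +20 dB/decade.
Net: 1 zero(s) − 2 pole(s) → -20 dB/decade.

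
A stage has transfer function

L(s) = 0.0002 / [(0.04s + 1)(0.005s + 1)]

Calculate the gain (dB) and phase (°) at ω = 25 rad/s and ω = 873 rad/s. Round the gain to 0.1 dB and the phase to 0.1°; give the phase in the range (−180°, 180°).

ω = 25: -77.1 dB, -52.1°; ω = 873: -117.9 dB, -165.5°

At ω = 25 rad/s:
pole (1 + j25·0.04) = 1 + j1 → |·| ≈ 1.4142, ∠ ≈ 45.00°
pole (1 + j25·0.005) = 1 + j0.125 → |·| ≈ 1.0078, ∠ ≈ 7.13°
|L| = 0.0002 · 1 / (1.4142 · 1.0078) ≈ 0.00014033
Gain = 20 log₁₀(0.00014033) ≈ -77.06 dB
∠L = (0°) − (45.00° + 7.13°) = -52.13°

At ω = 873 rad/s:
pole (1 + j873·0.04) = 1 + j34.92 → |·| ≈ 34.934, ∠ ≈ 88.36°
pole (1 + j873·0.005) = 1 + j4.365 → |·| ≈ 4.4781, ∠ ≈ 77.10°
|L| = 0.0002 · 1 / (34.934 · 4.4781) ≈ 1.2785e-06
Gain = 20 log₁₀(1.2785e-06) ≈ -117.87 dB
∠L = (0°) − (88.36° + 77.10°) = -165.46°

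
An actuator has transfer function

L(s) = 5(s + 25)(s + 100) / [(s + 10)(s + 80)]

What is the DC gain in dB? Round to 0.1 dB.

L(0) = 5·25·100 / (10·80) = 15.625
20 log₁₀(15.625) ≈ 23.88 dB

23.9 dB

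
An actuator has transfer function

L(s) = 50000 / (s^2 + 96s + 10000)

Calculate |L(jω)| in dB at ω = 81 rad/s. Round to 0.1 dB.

At s = jω = j81:
quadratic: (j81)² + 96·j81 + 10000 = 3439 + j7776 → |·| ≈ 8502.5, ∠ ≈ 66.14°
|L| = 50000 / 8502.5 ≈ 5.8806
Gain = 20 log₁₀(5.8806) ≈ 15.39 dB

15.4 dB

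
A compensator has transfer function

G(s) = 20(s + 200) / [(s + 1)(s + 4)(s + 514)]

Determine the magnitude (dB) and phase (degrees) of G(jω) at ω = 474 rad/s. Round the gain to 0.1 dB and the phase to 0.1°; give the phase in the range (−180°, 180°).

At s = jω = j474:
zero (s+200): 200 + j474 → |·| = √(200²+474²) = √264676 ≈ 514.47, ∠ = arctan(474/200) ≈ 67.12°
pole (s+1): 1 + j474 → |·| = √(1²+474²) = √224677 ≈ 474, ∠ = arctan(474/1) ≈ 89.88°
pole (s+4): 4 + j474 → |·| = √(4²+474²) = √224692 ≈ 474.02, ∠ = arctan(474/4) ≈ 89.52°
pole (s+514): 514 + j474 → |·| = √(514²+474²) = √488872 ≈ 699.19, ∠ = arctan(474/514) ≈ 42.68°
|G| = 20 · 514.47 / 1.571e+08 ≈ 6.5496e-05
Gain = 20 log₁₀(6.5496e-05) ≈ -83.68 dB
∠G = 67.12° − 222.08° = -154.96°

-83.7 dB, -155.0°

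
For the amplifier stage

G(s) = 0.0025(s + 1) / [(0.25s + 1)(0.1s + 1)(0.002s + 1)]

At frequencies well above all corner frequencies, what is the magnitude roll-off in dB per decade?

Each pole contributes −20 dB/decade at high frequency; each zero contributes +20 dB/decade.
Net: 1 zero(s) − 3 pole(s) → -40 dB/decade.

-40 dB/decade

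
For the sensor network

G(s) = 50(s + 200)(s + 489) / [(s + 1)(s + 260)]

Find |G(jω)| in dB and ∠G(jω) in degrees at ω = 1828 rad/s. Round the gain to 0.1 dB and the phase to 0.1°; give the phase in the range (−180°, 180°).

At s = jω = j1828:
zero (s+200): 200 + j1828 → |·| = √(200²+1828²) = √3381584 ≈ 1838.9, ∠ = arctan(1828/200) ≈ 83.76°
zero (s+489): 489 + j1828 → |·| = √(489²+1828²) = √3580705 ≈ 1892.3, ∠ = arctan(1828/489) ≈ 75.02°
pole (s+1): 1 + j1828 → |·| = √(1²+1828²) = √3341585 ≈ 1828, ∠ = arctan(1828/1) ≈ 89.97°
pole (s+260): 260 + j1828 → |·| = √(260²+1828²) = √3409184 ≈ 1846.4, ∠ = arctan(1828/260) ≈ 81.91°
|G| = 50 · 3.4798e+06 / 3.3752e+06 ≈ 51.55
Gain = 20 log₁₀(51.55) ≈ 34.24 dB
∠G = 158.78° − 171.88° = -13.10°

34.2 dB, -13.1°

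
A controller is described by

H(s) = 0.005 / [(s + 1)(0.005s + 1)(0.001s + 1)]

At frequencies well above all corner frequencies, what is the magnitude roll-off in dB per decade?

Each pole contributes −20 dB/decade at high frequency; each zero contributes +20 dB/decade.
Net: 0 zero(s) − 3 pole(s) → -60 dB/decade.

-60 dB/decade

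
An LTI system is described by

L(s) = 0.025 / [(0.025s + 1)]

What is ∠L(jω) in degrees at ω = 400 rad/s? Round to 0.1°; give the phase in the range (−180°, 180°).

-84.3°

At ω = 400 rad/s:
pole (1 + j400·0.025) = 1 + j10 → |·| ≈ 10.05, ∠ ≈ 84.29°
∠L = (0°) − (84.29°) = -84.29°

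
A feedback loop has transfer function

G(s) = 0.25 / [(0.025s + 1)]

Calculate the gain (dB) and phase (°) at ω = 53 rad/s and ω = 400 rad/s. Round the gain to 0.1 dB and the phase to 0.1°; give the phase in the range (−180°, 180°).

At ω = 53 rad/s:
pole (1 + j53·0.025) = 1 + j1.325 → |·| ≈ 1.66, ∠ ≈ 52.96°
|G| = 0.25 · 1 / (1.66) ≈ 0.1506
Gain = 20 log₁₀(0.1506) ≈ -16.44 dB
∠G = (0°) − (52.96°) = -52.96°

At ω = 400 rad/s:
pole (1 + j400·0.025) = 1 + j10 → |·| ≈ 10.05, ∠ ≈ 84.29°
|G| = 0.25 · 1 / (10.05) ≈ 0.024876
Gain = 20 log₁₀(0.024876) ≈ -32.08 dB
∠G = (0°) − (84.29°) = -84.29°

ω = 53: -16.4 dB, -53.0°; ω = 400: -32.1 dB, -84.3°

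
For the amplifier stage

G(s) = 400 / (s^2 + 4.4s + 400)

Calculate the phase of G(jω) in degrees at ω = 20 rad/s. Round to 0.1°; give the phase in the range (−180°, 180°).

-90.0°

At s = jω = j20:
quadratic: (j20)² + 4.4·j20 + 400 = 0 + j88 → |·| ≈ 88, ∠ ≈ 90.00°
∠G = 0.00° − 90.00° = -90.00°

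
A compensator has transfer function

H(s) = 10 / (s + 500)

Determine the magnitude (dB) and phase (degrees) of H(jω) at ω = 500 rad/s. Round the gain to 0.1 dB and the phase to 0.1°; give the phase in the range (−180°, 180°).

At s = jω = j500:
pole (s+500): 500 + j500 → |·| = √(500²+500²) = √500000 ≈ 707.11, ∠ = arctan(500/500) ≈ 45.00°
|H| = 10 / 707.11 ≈ 0.014142
Gain = 20 log₁₀(0.014142) ≈ -36.99 dB
∠H = 0.00° − 45.00° = -45.00°

-37.0 dB, -45.0°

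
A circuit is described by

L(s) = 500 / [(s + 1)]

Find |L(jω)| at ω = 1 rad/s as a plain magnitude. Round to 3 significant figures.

354

At ω = 1 rad/s:
pole (1 + j1·1) = 1 + j1 → |·| ≈ 1.4142, ∠ ≈ 45.00°
|L| = 500 · 1 / (1.4142) ≈ 353.56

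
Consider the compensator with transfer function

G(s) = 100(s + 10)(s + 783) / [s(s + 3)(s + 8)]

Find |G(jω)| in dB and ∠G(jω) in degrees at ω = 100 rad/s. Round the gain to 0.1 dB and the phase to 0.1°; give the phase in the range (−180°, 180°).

At s = jω = j100:
zero (s+10): 10 + j100 → |·| = √(10²+100²) = √10100 ≈ 100.5, ∠ = arctan(100/10) ≈ 84.29°
zero (s+783): 783 + j100 → |·| = √(783²+100²) = √623089 ≈ 789.36, ∠ = arctan(100/783) ≈ 7.28°
pole (s+3): 3 + j100 → |·| = √(3²+100²) = √10009 ≈ 100.04, ∠ = arctan(100/3) ≈ 88.28°
pole (s+8): 8 + j100 → |·| = √(8²+100²) = √10064 ≈ 100.32, ∠ = arctan(100/8) ≈ 85.43°
pole at origin: |s| = 100, ∠ = 90.00° (in denominator)
|G| = 100 · 79331 / 1.0036e+06 ≈ 7.9046
Gain = 20 log₁₀(7.9046) ≈ 17.96 dB
∠G = 91.57° − 263.71° = -172.14°

18.0 dB, -172.1°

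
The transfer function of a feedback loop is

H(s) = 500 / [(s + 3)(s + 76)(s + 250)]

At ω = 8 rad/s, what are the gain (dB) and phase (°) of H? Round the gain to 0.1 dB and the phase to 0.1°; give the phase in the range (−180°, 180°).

At s = jω = j8:
pole (s+3): 3 + j8 → |·| = √(3²+8²) = √73 ≈ 8.544, ∠ = arctan(8/3) ≈ 69.44°
pole (s+76): 76 + j8 → |·| = √(76²+8²) = √5840 ≈ 76.42, ∠ = arctan(8/76) ≈ 6.01°
pole (s+250): 250 + j8 → |·| = √(250²+8²) = √62564 ≈ 250.13, ∠ = arctan(8/250) ≈ 1.83°
|H| = 500 / 1.6332e+05 ≈ 0.0030615
Gain = 20 log₁₀(0.0030615) ≈ -50.28 dB
∠H = 0.00° − 77.28° = -77.28°

-50.3 dB, -77.3°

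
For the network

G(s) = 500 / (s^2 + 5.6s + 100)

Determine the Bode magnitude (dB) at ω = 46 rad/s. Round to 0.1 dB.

At s = jω = j46:
quadratic: (j46)² + 5.6·j46 + 100 = -2016 + j257.6 → |·| ≈ 2032.4, ∠ ≈ 172.72°
|G| = 500 / 2032.4 ≈ 0.24601
Gain = 20 log₁₀(0.24601) ≈ -12.18 dB

-12.2 dB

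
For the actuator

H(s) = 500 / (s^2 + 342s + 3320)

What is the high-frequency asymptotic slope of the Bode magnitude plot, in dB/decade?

Each pole contributes −20 dB/decade at high frequency; each zero contributes +20 dB/decade.
Net: 0 zero(s) − 2 pole(s) → -40 dB/decade.

-40 dB/decade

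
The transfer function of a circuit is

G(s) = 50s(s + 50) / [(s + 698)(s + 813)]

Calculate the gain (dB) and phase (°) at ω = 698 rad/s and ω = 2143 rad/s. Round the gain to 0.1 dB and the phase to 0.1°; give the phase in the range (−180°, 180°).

ω = 698: 27.3 dB, 90.3°; ω = 2143: 33.0 dB, 37.5°

At s = jω = j698:
zero (s+50): 50 + j698 → |·| = √(50²+698²) = √489704 ≈ 699.79, ∠ = arctan(698/50) ≈ 85.90°
zero at origin: s = j698 → |·| = 698, ∠ = 90.00°
pole (s+698): 698 + j698 → |·| = √(698²+698²) = √974408 ≈ 987.12, ∠ = arctan(698/698) ≈ 45.00°
pole (s+813): 813 + j698 → |·| = √(813²+698²) = √1148173 ≈ 1071.5, ∠ = arctan(698/813) ≈ 40.65°
|G| = 50 · 4.8845e+05 / 1.0577e+06 ≈ 23.09
Gain = 20 log₁₀(23.09) ≈ 27.27 dB
∠G = 175.90° − 85.65° = 90.25°

At s = jω = j2143:
zero (s+50): 50 + j2143 → |·| = √(50²+2143²) = √4594949 ≈ 2143.6, ∠ = arctan(2143/50) ≈ 88.66°
zero at origin: s = j2143 → |·| = 2143, ∠ = 90.00°
pole (s+698): 698 + j2143 → |·| = √(698²+2143²) = √5079653 ≈ 2253.8, ∠ = arctan(2143/698) ≈ 71.96°
pole (s+813): 813 + j2143 → |·| = √(813²+2143²) = √5253418 ≈ 2292, ∠ = arctan(2143/813) ≈ 69.22°
|G| = 50 · 4.5937e+06 / 5.1657e+06 ≈ 44.463
Gain = 20 log₁₀(44.463) ≈ 32.96 dB
∠G = 178.66° − 141.18° = 37.48°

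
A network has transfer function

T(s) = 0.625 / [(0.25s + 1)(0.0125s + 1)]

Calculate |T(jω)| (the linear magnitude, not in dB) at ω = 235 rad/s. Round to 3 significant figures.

0.00343

At ω = 235 rad/s:
pole (1 + j235·0.25) = 1 + j58.75 → |·| ≈ 58.759, ∠ ≈ 89.02°
pole (1 + j235·0.0125) = 1 + j2.9375 → |·| ≈ 3.103, ∠ ≈ 71.20°
|T| = 0.625 · 1 / (58.759 · 3.103) ≈ 0.0034279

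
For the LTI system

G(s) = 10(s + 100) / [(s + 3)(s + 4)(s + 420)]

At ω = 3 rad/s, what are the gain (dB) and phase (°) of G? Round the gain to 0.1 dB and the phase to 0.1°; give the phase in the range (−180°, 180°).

At s = jω = j3:
zero (s+100): 100 + j3 → |·| = √(100²+3²) = √10009 ≈ 100.04, ∠ = arctan(3/100) ≈ 1.72°
pole (s+3): 3 + j3 → |·| = √(3²+3²) = √18 ≈ 4.2426, ∠ = arctan(3/3) ≈ 45.00°
pole (s+4): 4 + j3 → |·| = √(4²+3²) = √25 ≈ 5, ∠ = arctan(3/4) ≈ 36.87°
pole (s+420): 420 + j3 → |·| = √(420²+3²) = √176409 ≈ 420.01, ∠ = arctan(3/420) ≈ 0.41°
|G| = 10 · 100.04 / 8909.7 ≈ 0.11228
Gain = 20 log₁₀(0.11228) ≈ -18.99 dB
∠G = 1.72° − 82.28° = -80.56°

-19.0 dB, -80.6°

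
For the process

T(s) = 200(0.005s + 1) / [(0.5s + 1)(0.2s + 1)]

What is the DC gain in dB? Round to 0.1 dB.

46.0 dB

T(0) = 200 · 1 / 1 = 200
20 log₁₀(200) ≈ 46.02 dB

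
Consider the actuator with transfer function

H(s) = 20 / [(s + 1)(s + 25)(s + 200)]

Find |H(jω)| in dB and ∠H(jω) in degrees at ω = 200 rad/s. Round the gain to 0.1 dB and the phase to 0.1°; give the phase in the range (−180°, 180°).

-115.1 dB, 142.4°

At s = jω = j200:
pole (s+1): 1 + j200 → |·| = √(1²+200²) = √40001 ≈ 200, ∠ = arctan(200/1) ≈ 89.71°
pole (s+25): 25 + j200 → |·| = √(25²+200²) = √40625 ≈ 201.56, ∠ = arctan(200/25) ≈ 82.87°
pole (s+200): 200 + j200 → |·| = √(200²+200²) = √80000 ≈ 282.84, ∠ = arctan(200/200) ≈ 45.00°
|H| = 20 / 1.1402e+07 ≈ 1.7541e-06
Gain = 20 log₁₀(1.7541e-06) ≈ -115.12 dB
∠H = 0.00° − 217.58° = -217.58° ≡ 142.42° (principal value)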